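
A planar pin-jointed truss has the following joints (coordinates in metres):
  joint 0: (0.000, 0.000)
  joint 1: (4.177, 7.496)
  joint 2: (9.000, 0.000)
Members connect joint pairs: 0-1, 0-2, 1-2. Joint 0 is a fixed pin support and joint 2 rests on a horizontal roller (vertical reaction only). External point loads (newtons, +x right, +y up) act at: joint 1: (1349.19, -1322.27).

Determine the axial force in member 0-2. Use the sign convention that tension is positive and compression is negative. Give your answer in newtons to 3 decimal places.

1117.864

N=3 nodes, M=3 members, R=3 reactions → 2N=6, M+R=6
member 0 (0-1): L=8.5812, (cx,cy)=(0.4868,0.8735)
member 1 (0-2): L=9.0000, (cx,cy)=(1.0000,0.0000)
member 2 (1-2): L=8.9135, (cx,cy)=(0.5411,-0.8410)
solve A·x = −loads:
  F[0-1] = +475.2361 N (tension)
  F[0-2] = +1117.8638 N (tension)
  F[1-2] = -2065.9617 N (compression)
  Rx@0 = -1349.1900 N
  Ry@0 = -415.1356 N
  Ry@2 = +1737.4056 N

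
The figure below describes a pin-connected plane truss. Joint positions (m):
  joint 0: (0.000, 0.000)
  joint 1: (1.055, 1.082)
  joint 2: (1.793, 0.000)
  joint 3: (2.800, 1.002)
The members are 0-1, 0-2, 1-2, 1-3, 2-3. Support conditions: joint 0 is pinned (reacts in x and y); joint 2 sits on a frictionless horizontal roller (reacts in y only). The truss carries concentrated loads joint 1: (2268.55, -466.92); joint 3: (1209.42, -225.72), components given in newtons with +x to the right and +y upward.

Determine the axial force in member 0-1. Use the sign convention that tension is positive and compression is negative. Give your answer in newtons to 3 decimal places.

2764.634

N=4 nodes, M=5 members, R=3 reactions → 2N=8, M+R=8
member 0 (0-1): L=1.5112, (cx,cy)=(0.6981,0.7160)
member 1 (0-2): L=1.7930, (cx,cy)=(1.0000,0.0000)
member 2 (1-2): L=1.3097, (cx,cy)=(0.5635,-0.8261)
member 3 (1-3): L=1.7468, (cx,cy)=(0.9990,-0.0458)
member 4 (2-3): L=1.4206, (cx,cy)=(0.7089,0.7053)
solve A·x = −loads:
  F[0-1] = +2764.6343 N (tension)
  F[0-2] = +1547.9315 N (tension)
  F[1-2] = -3037.4123 N (compression)
  F[1-3] = +1374.4485 N (tension)
  F[2-3] = -230.7725 N (compression)
  Rx@0 = -3477.9700 N
  Ry@0 = -1979.4328 N
  Ry@2 = +2672.0728 N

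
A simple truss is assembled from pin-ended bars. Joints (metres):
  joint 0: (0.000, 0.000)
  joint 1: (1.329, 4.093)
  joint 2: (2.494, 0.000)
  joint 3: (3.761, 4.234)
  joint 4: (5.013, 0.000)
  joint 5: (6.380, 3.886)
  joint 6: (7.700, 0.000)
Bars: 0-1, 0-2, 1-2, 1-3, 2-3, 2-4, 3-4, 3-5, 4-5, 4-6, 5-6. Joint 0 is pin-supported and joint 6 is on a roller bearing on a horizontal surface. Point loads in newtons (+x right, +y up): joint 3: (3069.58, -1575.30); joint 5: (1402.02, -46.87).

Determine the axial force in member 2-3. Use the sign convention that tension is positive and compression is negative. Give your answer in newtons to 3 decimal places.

N=7 nodes, M=11 members, R=3 reactions → 2N=14, M+R=14
member 0 (0-1): L=4.3034, (cx,cy)=(0.3088,0.9511)
member 1 (0-2): L=2.4940, (cx,cy)=(1.0000,0.0000)
member 2 (1-2): L=4.2556, (cx,cy)=(0.2738,-0.9618)
member 3 (1-3): L=2.4361, (cx,cy)=(0.9983,0.0579)
member 4 (2-3): L=4.4195, (cx,cy)=(0.2867,0.9580)
member 5 (2-4): L=2.5190, (cx,cy)=(1.0000,0.0000)
member 6 (3-4): L=4.4152, (cx,cy)=(0.2836,-0.9590)
member 7 (3-5): L=2.6420, (cx,cy)=(0.9913,-0.1317)
member 8 (4-5): L=4.1194, (cx,cy)=(0.3318,0.9433)
member 9 (4-6): L=2.6870, (cx,cy)=(1.0000,0.0000)
member 10 (5-6): L=4.1041, (cx,cy)=(0.3216,-0.9469)
solve A·x = −loads:
  F[0-1] = +1662.8251 N (tension)
  F[0-2] = +3958.0721 N (tension)
  F[1-2] = -1587.2119 N (compression)
  F[1-3] = +949.6333 N (tension)
  F[2-3] = +1593.4629 N (tension)
  F[2-4] = +3066.7391 N (tension)
  F[3-4] = -3186.5007 N (compression)
  F[3-5] = -767.8325 N (compression)
  F[4-5] = +3239.2583 N (tension)
  F[4-6] = +1088.2399 N (tension)
  F[5-6] = -3383.4951 N (compression)
  Rx@0 = -4471.6000 N
  Ry@0 = -1581.5424 N
  Ry@6 = +3203.7124 N

1593.463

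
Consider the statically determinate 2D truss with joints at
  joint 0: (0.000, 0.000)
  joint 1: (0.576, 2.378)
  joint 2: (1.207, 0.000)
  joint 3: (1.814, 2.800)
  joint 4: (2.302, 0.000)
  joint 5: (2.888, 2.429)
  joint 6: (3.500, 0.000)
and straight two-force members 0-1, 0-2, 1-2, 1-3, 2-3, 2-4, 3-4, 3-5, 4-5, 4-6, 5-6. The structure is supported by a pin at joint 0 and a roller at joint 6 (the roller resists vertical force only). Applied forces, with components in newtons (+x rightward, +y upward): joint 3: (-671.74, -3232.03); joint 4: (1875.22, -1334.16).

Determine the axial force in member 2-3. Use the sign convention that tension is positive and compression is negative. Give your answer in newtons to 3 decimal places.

N=7 nodes, M=11 members, R=3 reactions → 2N=14, M+R=14
member 0 (0-1): L=2.4468, (cx,cy)=(0.2354,0.9719)
member 1 (0-2): L=1.2070, (cx,cy)=(1.0000,0.0000)
member 2 (1-2): L=2.4603, (cx,cy)=(0.2565,-0.9666)
member 3 (1-3): L=1.3079, (cx,cy)=(0.9465,0.3226)
member 4 (2-3): L=2.8650, (cx,cy)=(0.2119,0.9773)
member 5 (2-4): L=1.0950, (cx,cy)=(1.0000,0.0000)
member 6 (3-4): L=2.8422, (cx,cy)=(0.1717,-0.9851)
member 7 (3-5): L=1.1363, (cx,cy)=(0.9452,-0.3265)
member 8 (4-5): L=2.4987, (cx,cy)=(0.2345,0.9721)
member 9 (4-6): L=1.1980, (cx,cy)=(1.0000,0.0000)
member 10 (5-6): L=2.5049, (cx,cy)=(0.2443,-0.9697)
solve A·x = −loads:
  F[0-1] = -2624.7380 N (compression)
  F[0-2] = +1821.3771 N (tension)
  F[1-2] = +2220.4935 N (tension)
  F[1-3] = -1254.4835 N (compression)
  F[2-3] = -2196.0738 N (compression)
  F[2-4] = +2856.1447 N (tension)
  F[3-4] = -369.6224 N (compression)
  F[3-5] = -970.6583 N (compression)
  F[4-5] = +1747.0167 N (tension)
  F[4-6] = +507.7456 N (tension)
  F[5-6] = -2078.1996 N (compression)
  Rx@0 = -1203.4800 N
  Ry@0 = +2550.9709 N
  Ry@6 = +2015.2191 N

-2196.074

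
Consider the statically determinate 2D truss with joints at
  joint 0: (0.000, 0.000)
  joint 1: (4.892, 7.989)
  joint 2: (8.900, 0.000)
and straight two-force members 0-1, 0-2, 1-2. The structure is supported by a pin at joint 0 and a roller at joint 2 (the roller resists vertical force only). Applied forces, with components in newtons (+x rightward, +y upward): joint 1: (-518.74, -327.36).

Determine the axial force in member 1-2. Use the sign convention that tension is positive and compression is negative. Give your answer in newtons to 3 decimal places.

319.643

N=3 nodes, M=3 members, R=3 reactions → 2N=6, M+R=6
member 0 (0-1): L=9.3678, (cx,cy)=(0.5222,0.8528)
member 1 (0-2): L=8.9000, (cx,cy)=(1.0000,0.0000)
member 2 (1-2): L=8.9380, (cx,cy)=(0.4484,-0.8938)
solve A·x = −loads:
  F[0-1] = -718.8719 N (compression)
  F[0-2] = -143.3350 N (compression)
  F[1-2] = +319.6434 N (tension)
  Rx@0 = +518.7400 N
  Ry@0 = +613.0644 N
  Ry@2 = -285.7044 N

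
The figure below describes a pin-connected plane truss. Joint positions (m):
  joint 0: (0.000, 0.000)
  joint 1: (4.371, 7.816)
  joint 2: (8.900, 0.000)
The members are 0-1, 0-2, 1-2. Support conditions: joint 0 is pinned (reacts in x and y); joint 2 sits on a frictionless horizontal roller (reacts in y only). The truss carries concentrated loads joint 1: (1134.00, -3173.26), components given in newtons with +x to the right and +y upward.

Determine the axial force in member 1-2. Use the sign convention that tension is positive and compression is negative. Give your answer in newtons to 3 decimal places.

-2952.191

N=3 nodes, M=3 members, R=3 reactions → 2N=6, M+R=6
member 0 (0-1): L=8.9552, (cx,cy)=(0.4881,0.8728)
member 1 (0-2): L=8.9000, (cx,cy)=(1.0000,0.0000)
member 2 (1-2): L=9.0334, (cx,cy)=(0.5014,-0.8652)
solve A·x = −loads:
  F[0-1] = -709.1237 N (compression)
  F[0-2] = +1480.1209 N (tension)
  F[1-2] = -2952.1911 N (compression)
  Rx@0 = -1134.0000 N
  Ry@0 = +618.9158 N
  Ry@2 = +2554.3442 N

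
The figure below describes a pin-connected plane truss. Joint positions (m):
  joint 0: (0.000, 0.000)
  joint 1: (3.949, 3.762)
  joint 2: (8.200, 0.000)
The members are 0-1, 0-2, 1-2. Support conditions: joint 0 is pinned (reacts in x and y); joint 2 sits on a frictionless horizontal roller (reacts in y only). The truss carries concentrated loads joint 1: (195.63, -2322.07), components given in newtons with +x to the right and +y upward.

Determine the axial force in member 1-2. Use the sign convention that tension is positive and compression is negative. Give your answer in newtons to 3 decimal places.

N=3 nodes, M=3 members, R=3 reactions → 2N=6, M+R=6
member 0 (0-1): L=5.4541, (cx,cy)=(0.7240,0.6898)
member 1 (0-2): L=8.2000, (cx,cy)=(1.0000,0.0000)
member 2 (1-2): L=5.6766, (cx,cy)=(0.7489,-0.6627)
solve A·x = −loads:
  F[0-1] = -1615.1277 N (compression)
  F[0-2] = +1365.0503 N (tension)
  F[1-2] = -1822.8246 N (compression)
  Rx@0 = -195.6300 N
  Ry@0 = +1114.0438 N
  Ry@2 = +1208.0262 N

-1822.825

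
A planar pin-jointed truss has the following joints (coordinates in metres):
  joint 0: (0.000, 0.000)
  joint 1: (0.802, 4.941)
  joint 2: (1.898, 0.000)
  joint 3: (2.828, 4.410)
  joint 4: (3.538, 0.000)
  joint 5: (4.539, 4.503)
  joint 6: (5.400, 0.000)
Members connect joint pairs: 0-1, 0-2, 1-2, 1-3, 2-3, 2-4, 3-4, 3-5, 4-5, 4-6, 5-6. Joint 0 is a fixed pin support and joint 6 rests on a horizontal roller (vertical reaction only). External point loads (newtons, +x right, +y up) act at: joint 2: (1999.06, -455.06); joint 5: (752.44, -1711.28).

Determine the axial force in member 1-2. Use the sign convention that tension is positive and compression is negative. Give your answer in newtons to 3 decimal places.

N=7 nodes, M=11 members, R=3 reactions → 2N=14, M+R=14
member 0 (0-1): L=5.0057, (cx,cy)=(0.1602,0.9871)
member 1 (0-2): L=1.8980, (cx,cy)=(1.0000,0.0000)
member 2 (1-2): L=5.0611, (cx,cy)=(0.2166,-0.9763)
member 3 (1-3): L=2.0944, (cx,cy)=(0.9673,-0.2535)
member 4 (2-3): L=4.5070, (cx,cy)=(0.2063,0.9785)
member 5 (2-4): L=1.6400, (cx,cy)=(1.0000,0.0000)
member 6 (3-4): L=4.4668, (cx,cy)=(0.1590,-0.9873)
member 7 (3-5): L=1.7135, (cx,cy)=(0.9985,0.0543)
member 8 (4-5): L=4.6129, (cx,cy)=(0.2170,0.9762)
member 9 (4-6): L=1.8620, (cx,cy)=(1.0000,0.0000)
member 10 (5-6): L=4.5846, (cx,cy)=(0.1878,-0.9822)
solve A·x = −loads:
  F[0-1] = +60.2609 N (tension)
  F[0-2] = +2741.8451 N (tension)
  F[1-2] = -67.4410 N (compression)
  F[1-3] = +25.0789 N (tension)
  F[2-3] = +532.3575 N (tension)
  F[2-4] = +618.3307 N (tension)
  F[3-4] = -509.3280 N (compression)
  F[3-5] = +215.3849 N (tension)
  F[4-5] = +515.1272 N (tension)
  F[4-6] = +425.5903 N (tension)
  F[5-6] = -2266.1449 N (compression)
  Rx@0 = -2751.5000 N
  Ry@0 = -59.4824 N
  Ry@6 = +2225.8224 N

-67.441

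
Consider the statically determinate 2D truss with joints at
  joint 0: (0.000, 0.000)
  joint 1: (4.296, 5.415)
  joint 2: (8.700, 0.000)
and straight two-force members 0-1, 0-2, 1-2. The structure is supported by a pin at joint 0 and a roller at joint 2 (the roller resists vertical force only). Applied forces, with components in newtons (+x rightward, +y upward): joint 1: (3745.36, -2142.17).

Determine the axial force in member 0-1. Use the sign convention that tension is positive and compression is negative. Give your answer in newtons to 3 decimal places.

N=3 nodes, M=3 members, R=3 reactions → 2N=6, M+R=6
member 0 (0-1): L=6.9122, (cx,cy)=(0.6215,0.7834)
member 1 (0-2): L=8.7000, (cx,cy)=(1.0000,0.0000)
member 2 (1-2): L=6.9798, (cx,cy)=(0.6310,-0.7758)
solve A·x = −loads:
  F[0-1] = +1591.4958 N (tension)
  F[0-2] = +2756.2229 N (tension)
  F[1-2] = -4368.2678 N (compression)
  Rx@0 = -3745.3600 N
  Ry@0 = -1246.7825 N
  Ry@2 = +3388.9525 N

1591.496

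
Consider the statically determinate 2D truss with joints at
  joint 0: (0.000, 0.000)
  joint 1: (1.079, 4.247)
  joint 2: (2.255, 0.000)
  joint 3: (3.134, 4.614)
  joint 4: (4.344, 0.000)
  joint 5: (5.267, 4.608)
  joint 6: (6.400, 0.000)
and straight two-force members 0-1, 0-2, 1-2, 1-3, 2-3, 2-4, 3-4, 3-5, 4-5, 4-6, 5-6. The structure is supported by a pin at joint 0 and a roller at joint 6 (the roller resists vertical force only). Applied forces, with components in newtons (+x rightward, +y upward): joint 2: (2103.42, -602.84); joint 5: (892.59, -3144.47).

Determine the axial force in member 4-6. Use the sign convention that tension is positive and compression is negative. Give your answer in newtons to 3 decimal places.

846.522

N=7 nodes, M=11 members, R=3 reactions → 2N=14, M+R=14
member 0 (0-1): L=4.3819, (cx,cy)=(0.2462,0.9692)
member 1 (0-2): L=2.2550, (cx,cy)=(1.0000,0.0000)
member 2 (1-2): L=4.4068, (cx,cy)=(0.2669,-0.9637)
member 3 (1-3): L=2.0875, (cx,cy)=(0.9844,0.1758)
member 4 (2-3): L=4.6970, (cx,cy)=(0.1871,0.9823)
member 5 (2-4): L=2.0890, (cx,cy)=(1.0000,0.0000)
member 6 (3-4): L=4.7700, (cx,cy)=(0.2537,-0.9673)
member 7 (3-5): L=2.1330, (cx,cy)=(1.0000,-0.0028)
member 8 (4-5): L=4.6995, (cx,cy)=(0.1964,0.9805)
member 9 (4-6): L=2.0560, (cx,cy)=(1.0000,0.0000)
member 10 (5-6): L=4.7452, (cx,cy)=(0.2388,-0.9711)
solve A·x = −loads:
  F[0-1] = -314.1094 N (compression)
  F[0-2] = +3073.3560 N (tension)
  F[1-2] = +287.3507 N (tension)
  F[1-3] = -156.4653 N (compression)
  F[2-3] = +331.7714 N (tension)
  F[2-4] = +984.5301 N (tension)
  F[3-4] = -308.4528 N (compression)
  F[3-5] = -13.6956 N (compression)
  F[4-5] = +304.2903 N (tension)
  F[4-6] = +846.5222 N (tension)
  F[5-6] = -3545.4152 N (compression)
  Rx@0 = -2996.0100 N
  Ry@0 = +304.4377 N
  Ry@6 = +3442.8723 N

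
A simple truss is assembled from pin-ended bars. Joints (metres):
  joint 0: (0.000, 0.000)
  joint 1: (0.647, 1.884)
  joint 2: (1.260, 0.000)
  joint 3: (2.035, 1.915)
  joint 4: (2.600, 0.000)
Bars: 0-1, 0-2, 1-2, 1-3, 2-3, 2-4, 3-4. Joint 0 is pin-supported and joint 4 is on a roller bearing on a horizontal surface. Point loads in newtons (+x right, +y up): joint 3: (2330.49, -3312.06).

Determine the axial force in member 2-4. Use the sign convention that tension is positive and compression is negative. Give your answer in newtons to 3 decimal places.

1271.270

N=5 nodes, M=7 members, R=3 reactions → 2N=10, M+R=10
member 0 (0-1): L=1.9920, (cx,cy)=(0.3248,0.9458)
member 1 (0-2): L=1.2600, (cx,cy)=(1.0000,0.0000)
member 2 (1-2): L=1.9812, (cx,cy)=(0.3094,-0.9509)
member 3 (1-3): L=1.3883, (cx,cy)=(0.9998,0.0223)
member 4 (2-3): L=2.0659, (cx,cy)=(0.3751,0.9270)
member 5 (2-4): L=1.3400, (cx,cy)=(1.0000,0.0000)
member 6 (3-4): L=1.9966, (cx,cy)=(0.2830,-0.9591)
solve A·x = −loads:
  F[0-1] = +1053.8986 N (tension)
  F[0-2] = +1988.1846 N (tension)
  F[1-2] = -1032.6503 N (compression)
  F[1-3] = +661.9782 N (tension)
  F[2-3] = +1059.3456 N (tension)
  F[2-4] = +1271.2705 N (tension)
  F[3-4] = -4492.4440 N (compression)
  Rx@0 = -2330.4900 N
  Ry@0 = -996.7594 N
  Ry@4 = +4308.8194 N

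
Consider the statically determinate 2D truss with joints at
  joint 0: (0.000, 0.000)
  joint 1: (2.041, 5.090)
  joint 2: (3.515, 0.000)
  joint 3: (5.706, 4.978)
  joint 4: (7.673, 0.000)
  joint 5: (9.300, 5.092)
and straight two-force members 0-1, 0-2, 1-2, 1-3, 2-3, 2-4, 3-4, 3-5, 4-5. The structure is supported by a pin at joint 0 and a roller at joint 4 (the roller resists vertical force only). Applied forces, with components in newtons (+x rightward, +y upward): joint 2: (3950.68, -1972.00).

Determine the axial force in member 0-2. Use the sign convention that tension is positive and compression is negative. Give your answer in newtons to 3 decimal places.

4379.181

N=6 nodes, M=9 members, R=3 reactions → 2N=12, M+R=12
member 0 (0-1): L=5.4840, (cx,cy)=(0.3722,0.9282)
member 1 (0-2): L=3.5150, (cx,cy)=(1.0000,0.0000)
member 2 (1-2): L=5.2991, (cx,cy)=(0.2782,-0.9605)
member 3 (1-3): L=3.6667, (cx,cy)=(0.9995,-0.0305)
member 4 (2-3): L=5.4388, (cx,cy)=(0.4028,0.9153)
member 5 (2-4): L=4.1580, (cx,cy)=(1.0000,0.0000)
member 6 (3-4): L=5.3525, (cx,cy)=(0.3675,-0.9300)
member 7 (3-5): L=3.5958, (cx,cy)=(0.9995,0.0317)
member 8 (4-5): L=5.3456, (cx,cy)=(0.3044,0.9526)
solve A·x = −loads:
  F[0-1] = -1151.3369 N (compression)
  F[0-2] = +4379.1806 N (tension)
  F[1-2] = +1136.2210 N (tension)
  F[1-3] = -744.8981 N (compression)
  F[2-3] = +962.1433 N (tension)
  F[2-4] = +356.9575 N (tension)
  F[3-4] = -971.3399 N (compression)
  F[3-5] = +0.0000 N (tension)
  F[4-5] = -0.0000 N (compression)
  Rx@0 = -3950.6800 N
  Ry@0 = +1068.6271 N
  Ry@4 = +903.3729 N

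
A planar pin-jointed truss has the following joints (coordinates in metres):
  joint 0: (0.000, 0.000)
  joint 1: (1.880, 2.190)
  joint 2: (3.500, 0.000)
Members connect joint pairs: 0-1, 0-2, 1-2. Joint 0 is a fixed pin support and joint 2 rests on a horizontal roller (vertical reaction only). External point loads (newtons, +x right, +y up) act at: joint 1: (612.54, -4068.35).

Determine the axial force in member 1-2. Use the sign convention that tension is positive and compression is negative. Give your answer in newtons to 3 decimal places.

-3194.936

N=3 nodes, M=3 members, R=3 reactions → 2N=6, M+R=6
member 0 (0-1): L=2.8863, (cx,cy)=(0.6514,0.7588)
member 1 (0-2): L=3.5000, (cx,cy)=(1.0000,0.0000)
member 2 (1-2): L=2.7241, (cx,cy)=(0.5947,-0.8039)
solve A·x = −loads:
  F[0-1] = -1976.6138 N (compression)
  F[0-2] = +1900.0308 N (tension)
  F[1-2] = -3194.9364 N (compression)
  Rx@0 = -612.5400 N
  Ry@0 = +1499.7898 N
  Ry@2 = +2568.5602 N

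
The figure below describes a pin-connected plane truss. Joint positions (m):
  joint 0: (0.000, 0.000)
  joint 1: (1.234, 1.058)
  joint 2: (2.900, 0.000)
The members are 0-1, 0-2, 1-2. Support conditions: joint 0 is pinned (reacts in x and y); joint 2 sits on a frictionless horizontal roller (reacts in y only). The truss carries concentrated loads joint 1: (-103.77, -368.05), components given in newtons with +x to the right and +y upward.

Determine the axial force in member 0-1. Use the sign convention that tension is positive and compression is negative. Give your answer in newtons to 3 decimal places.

N=3 nodes, M=3 members, R=3 reactions → 2N=6, M+R=6
member 0 (0-1): L=1.6255, (cx,cy)=(0.7592,0.6509)
member 1 (0-2): L=2.9000, (cx,cy)=(1.0000,0.0000)
member 2 (1-2): L=1.9736, (cx,cy)=(0.8442,-0.5361)
solve A·x = −loads:
  F[0-1] = -383.0071 N (compression)
  F[0-2] = +186.9974 N (tension)
  F[1-2] = -221.5184 N (compression)
  Rx@0 = +103.7700 N
  Ry@0 = +249.2965 N
  Ry@2 = +118.7535 N

-383.007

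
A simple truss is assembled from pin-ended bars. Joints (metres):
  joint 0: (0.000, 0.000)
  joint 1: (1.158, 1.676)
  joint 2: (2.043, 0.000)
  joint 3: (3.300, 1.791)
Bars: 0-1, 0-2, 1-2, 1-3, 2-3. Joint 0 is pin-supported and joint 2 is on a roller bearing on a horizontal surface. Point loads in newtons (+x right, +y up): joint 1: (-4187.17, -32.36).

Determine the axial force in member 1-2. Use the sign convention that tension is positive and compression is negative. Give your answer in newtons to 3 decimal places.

3863.735

N=4 nodes, M=5 members, R=3 reactions → 2N=8, M+R=8
member 0 (0-1): L=2.0371, (cx,cy)=(0.5684,0.8227)
member 1 (0-2): L=2.0430, (cx,cy)=(1.0000,0.0000)
member 2 (1-2): L=1.8953, (cx,cy)=(0.4669,-0.8843)
member 3 (1-3): L=2.1451, (cx,cy)=(0.9986,0.0536)
member 4 (2-3): L=2.1881, (cx,cy)=(0.5745,0.8185)
solve A·x = −loads:
  F[0-1] = -4192.1986 N (compression)
  F[0-2] = -1804.1401 N (compression)
  F[1-2] = +3863.7347 N (tension)
  F[1-3] = -0.0000 N (compression)
  F[2-3] = -0.0000 N (compression)
  Rx@0 = +4187.1700 N
  Ry@0 = +3449.0140 N
  Ry@2 = -3416.6540 N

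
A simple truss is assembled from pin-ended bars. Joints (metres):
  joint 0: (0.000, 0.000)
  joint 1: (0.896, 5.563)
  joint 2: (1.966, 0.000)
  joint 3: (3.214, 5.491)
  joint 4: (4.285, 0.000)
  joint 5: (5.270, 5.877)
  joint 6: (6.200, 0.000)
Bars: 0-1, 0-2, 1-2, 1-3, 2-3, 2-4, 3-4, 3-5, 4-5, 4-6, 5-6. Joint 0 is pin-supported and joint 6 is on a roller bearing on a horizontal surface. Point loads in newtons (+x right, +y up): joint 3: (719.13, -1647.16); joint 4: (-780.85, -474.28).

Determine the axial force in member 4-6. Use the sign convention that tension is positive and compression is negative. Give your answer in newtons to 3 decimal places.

287.774

N=7 nodes, M=11 members, R=3 reactions → 2N=14, M+R=14
member 0 (0-1): L=5.6347, (cx,cy)=(0.1590,0.9873)
member 1 (0-2): L=1.9660, (cx,cy)=(1.0000,0.0000)
member 2 (1-2): L=5.6650, (cx,cy)=(0.1889,-0.9820)
member 3 (1-3): L=2.3191, (cx,cy)=(0.9995,-0.0310)
member 4 (2-3): L=5.6310, (cx,cy)=(0.2216,0.9751)
member 5 (2-4): L=2.3190, (cx,cy)=(1.0000,0.0000)
member 6 (3-4): L=5.5945, (cx,cy)=(0.1914,-0.9815)
member 7 (3-5): L=2.0919, (cx,cy)=(0.9828,0.1845)
member 8 (4-5): L=5.9590, (cx,cy)=(0.1653,0.9862)
member 9 (4-6): L=1.9150, (cx,cy)=(1.0000,0.0000)
member 10 (5-6): L=5.9501, (cx,cy)=(0.1563,-0.9877)
solve A·x = −loads:
  F[0-1] = -306.7944 N (compression)
  F[0-2] = -12.9351 N (compression)
  F[1-2] = +311.8490 N (tension)
  F[1-3] = -107.7389 N (compression)
  F[2-3] = -314.0457 N (compression)
  F[2-4] = +115.5685 N (tension)
  F[3-4] = -1486.6301 N (compression)
  F[3-5] = -622.5088 N (compression)
  F[4-5] = +1960.3814 N (tension)
  F[4-6] = +287.7745 N (tension)
  F[5-6] = -1841.1777 N (compression)
  Rx@0 = +61.7200 N
  Ry@0 = +302.8908 N
  Ry@6 = +1818.5492 N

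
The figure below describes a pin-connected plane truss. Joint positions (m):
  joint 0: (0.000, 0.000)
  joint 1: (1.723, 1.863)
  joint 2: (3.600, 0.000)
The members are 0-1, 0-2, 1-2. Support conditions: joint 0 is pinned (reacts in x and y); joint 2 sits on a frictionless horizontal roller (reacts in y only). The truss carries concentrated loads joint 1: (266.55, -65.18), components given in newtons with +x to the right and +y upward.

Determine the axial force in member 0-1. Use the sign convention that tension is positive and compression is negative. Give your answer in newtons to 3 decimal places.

N=3 nodes, M=3 members, R=3 reactions → 2N=6, M+R=6
member 0 (0-1): L=2.5376, (cx,cy)=(0.6790,0.7342)
member 1 (0-2): L=3.6000, (cx,cy)=(1.0000,0.0000)
member 2 (1-2): L=2.6446, (cx,cy)=(0.7097,-0.7045)
solve A·x = −loads:
  F[0-1] = +141.5991 N (tension)
  F[0-2] = +170.4065 N (tension)
  F[1-2] = -240.0941 N (compression)
  Rx@0 = -266.5500 N
  Ry@0 = -103.9555 N
  Ry@2 = +169.1355 N

141.599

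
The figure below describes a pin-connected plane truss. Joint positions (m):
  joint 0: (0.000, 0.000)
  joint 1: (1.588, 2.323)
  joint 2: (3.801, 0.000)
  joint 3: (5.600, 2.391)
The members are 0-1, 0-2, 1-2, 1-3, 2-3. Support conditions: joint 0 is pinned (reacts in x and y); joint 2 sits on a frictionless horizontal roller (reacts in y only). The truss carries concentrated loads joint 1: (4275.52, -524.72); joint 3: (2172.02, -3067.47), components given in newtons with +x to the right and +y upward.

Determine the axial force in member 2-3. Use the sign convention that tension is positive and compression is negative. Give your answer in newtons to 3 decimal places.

N=4 nodes, M=5 members, R=3 reactions → 2N=8, M+R=8
member 0 (0-1): L=2.8139, (cx,cy)=(0.5643,0.8255)
member 1 (0-2): L=3.8010, (cx,cy)=(1.0000,0.0000)
member 2 (1-2): L=3.2084, (cx,cy)=(0.6898,-0.7240)
member 3 (1-3): L=4.0126, (cx,cy)=(0.9999,0.0169)
member 4 (2-3): L=2.9922, (cx,cy)=(0.6012,0.7991)
solve A·x = −loads:
  F[0-1] = +6208.7974 N (tension)
  F[0-2] = +2943.6680 N (tension)
  F[1-2] = -7697.6705 N (compression)
  F[1-3] = +4538.5208 N (tension)
  F[2-3] = -3935.0205 N (compression)
  Rx@0 = -6447.5400 N
  Ry@0 = -5125.6264 N
  Ry@2 = +8717.8164 N

-3935.021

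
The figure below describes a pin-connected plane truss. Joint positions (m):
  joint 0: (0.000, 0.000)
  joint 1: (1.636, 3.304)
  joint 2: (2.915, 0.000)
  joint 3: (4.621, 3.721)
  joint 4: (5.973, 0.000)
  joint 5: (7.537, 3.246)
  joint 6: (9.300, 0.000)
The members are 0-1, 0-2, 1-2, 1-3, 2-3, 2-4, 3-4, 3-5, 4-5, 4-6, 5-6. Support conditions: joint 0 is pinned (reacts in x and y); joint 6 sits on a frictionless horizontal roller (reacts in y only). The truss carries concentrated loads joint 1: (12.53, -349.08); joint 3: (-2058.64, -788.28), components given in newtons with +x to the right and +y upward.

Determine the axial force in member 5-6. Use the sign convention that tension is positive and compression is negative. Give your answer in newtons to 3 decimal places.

N=7 nodes, M=11 members, R=3 reactions → 2N=14, M+R=14
member 0 (0-1): L=3.6869, (cx,cy)=(0.4437,0.8962)
member 1 (0-2): L=2.9150, (cx,cy)=(1.0000,0.0000)
member 2 (1-2): L=3.5429, (cx,cy)=(0.3610,-0.9326)
member 3 (1-3): L=3.0140, (cx,cy)=(0.9904,0.1384)
member 4 (2-3): L=4.0934, (cx,cy)=(0.4168,0.9090)
member 5 (2-4): L=3.0580, (cx,cy)=(1.0000,0.0000)
member 6 (3-4): L=3.9590, (cx,cy)=(0.3415,-0.9399)
member 7 (3-5): L=2.9544, (cx,cy)=(0.9870,-0.1608)
member 8 (4-5): L=3.6031, (cx,cy)=(0.4341,0.9009)
member 9 (4-6): L=3.3270, (cx,cy)=(1.0000,0.0000)
member 10 (5-6): L=3.6939, (cx,cy)=(0.4773,-0.8788)
solve A·x = −loads:
  F[0-1] = -1677.7160 N (compression)
  F[0-2] = -1301.6429 N (compression)
  F[1-2] = +1066.8039 N (tension)
  F[1-3] = -1153.2062 N (compression)
  F[2-3] = -1094.4422 N (compression)
  F[2-4] = -460.4004 N (compression)
  F[3-4] = +329.2486 N (tension)
  F[3-5] = +352.5483 N (tension)
  F[4-5] = -343.5024 N (compression)
  F[4-6] = -198.8594 N (compression)
  F[5-6] = +416.6540 N (tension)
  Rx@0 = +2046.1100 N
  Ry@0 = +1503.4959 N
  Ry@6 = -366.1359 N

416.654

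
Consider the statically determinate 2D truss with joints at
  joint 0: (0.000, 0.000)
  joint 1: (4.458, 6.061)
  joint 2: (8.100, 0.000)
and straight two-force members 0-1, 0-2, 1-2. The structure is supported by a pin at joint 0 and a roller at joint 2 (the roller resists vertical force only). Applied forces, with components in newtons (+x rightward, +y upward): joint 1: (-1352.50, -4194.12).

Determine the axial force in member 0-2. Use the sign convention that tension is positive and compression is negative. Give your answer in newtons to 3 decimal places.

N=3 nodes, M=3 members, R=3 reactions → 2N=6, M+R=6
member 0 (0-1): L=7.5239, (cx,cy)=(0.5925,0.8056)
member 1 (0-2): L=8.1000, (cx,cy)=(1.0000,0.0000)
member 2 (1-2): L=7.0711, (cx,cy)=(0.5151,-0.8572)
solve A·x = −loads:
  F[0-1] = -3597.2814 N (compression)
  F[0-2] = +778.9241 N (tension)
  F[1-2] = -1512.3062 N (compression)
  Rx@0 = +1352.5000 N
  Ry@0 = +2897.8380 N
  Ry@2 = +1296.2820 N

778.924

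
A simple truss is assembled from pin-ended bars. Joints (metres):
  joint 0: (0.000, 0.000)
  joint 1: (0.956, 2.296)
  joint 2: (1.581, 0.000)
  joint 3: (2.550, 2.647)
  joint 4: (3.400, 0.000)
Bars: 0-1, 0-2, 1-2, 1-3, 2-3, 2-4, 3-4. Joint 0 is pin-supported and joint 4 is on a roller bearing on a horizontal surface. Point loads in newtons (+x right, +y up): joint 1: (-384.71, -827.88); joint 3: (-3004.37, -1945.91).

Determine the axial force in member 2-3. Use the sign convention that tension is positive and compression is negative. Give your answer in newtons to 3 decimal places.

-2611.915

N=5 nodes, M=7 members, R=3 reactions → 2N=10, M+R=10
member 0 (0-1): L=2.4871, (cx,cy)=(0.3844,0.9232)
member 1 (0-2): L=1.5810, (cx,cy)=(1.0000,0.0000)
member 2 (1-2): L=2.3795, (cx,cy)=(0.2627,-0.9649)
member 3 (1-3): L=1.6322, (cx,cy)=(0.9766,0.2150)
member 4 (2-3): L=2.8188, (cx,cy)=(0.3438,0.9391)
member 5 (2-4): L=1.8190, (cx,cy)=(1.0000,0.0000)
member 6 (3-4): L=2.7801, (cx,cy)=(0.3057,-0.9521)
solve A·x = −loads:
  F[0-1] = -3986.6457 N (compression)
  F[0-2] = -1856.6653 N (compression)
  F[1-2] = +2541.9838 N (tension)
  F[1-3] = -1858.8609 N (compression)
  F[2-3] = -2611.9152 N (compression)
  F[2-4] = -291.1161 N (compression)
  F[3-4] = +952.1647 N (tension)
  Rx@0 = +3389.0800 N
  Ry@0 = +3680.3599 N
  Ry@4 = -906.5699 N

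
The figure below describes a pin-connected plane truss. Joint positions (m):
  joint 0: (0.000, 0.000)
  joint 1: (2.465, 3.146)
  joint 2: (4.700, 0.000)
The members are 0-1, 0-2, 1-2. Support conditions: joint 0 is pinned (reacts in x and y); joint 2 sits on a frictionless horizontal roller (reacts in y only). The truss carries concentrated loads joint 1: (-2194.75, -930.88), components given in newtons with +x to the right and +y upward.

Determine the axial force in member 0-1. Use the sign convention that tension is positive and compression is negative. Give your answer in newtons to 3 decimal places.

N=3 nodes, M=3 members, R=3 reactions → 2N=6, M+R=6
member 0 (0-1): L=3.9967, (cx,cy)=(0.6168,0.7872)
member 1 (0-2): L=4.7000, (cx,cy)=(1.0000,0.0000)
member 2 (1-2): L=3.8591, (cx,cy)=(0.5792,-0.8152)
solve A·x = −loads:
  F[0-1] = -2428.6883 N (compression)
  F[0-2] = -696.8318 N (compression)
  F[1-2] = +1203.1916 N (tension)
  Rx@0 = +2194.7500 N
  Ry@0 = +1911.7447 N
  Ry@2 = -980.8647 N

-2428.688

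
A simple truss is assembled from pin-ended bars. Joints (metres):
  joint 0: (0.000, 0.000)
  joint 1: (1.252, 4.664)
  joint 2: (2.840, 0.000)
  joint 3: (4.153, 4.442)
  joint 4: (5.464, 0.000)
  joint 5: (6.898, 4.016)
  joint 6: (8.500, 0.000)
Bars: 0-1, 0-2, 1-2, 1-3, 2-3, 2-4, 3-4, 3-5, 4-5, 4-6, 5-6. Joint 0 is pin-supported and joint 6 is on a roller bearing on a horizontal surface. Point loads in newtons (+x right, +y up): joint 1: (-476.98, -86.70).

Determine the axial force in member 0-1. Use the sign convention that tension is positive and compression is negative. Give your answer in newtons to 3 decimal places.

N=7 nodes, M=11 members, R=3 reactions → 2N=14, M+R=14
member 0 (0-1): L=4.8291, (cx,cy)=(0.2593,0.9658)
member 1 (0-2): L=2.8400, (cx,cy)=(1.0000,0.0000)
member 2 (1-2): L=4.9269, (cx,cy)=(0.3223,-0.9466)
member 3 (1-3): L=2.9095, (cx,cy)=(0.9971,-0.0763)
member 4 (2-3): L=4.6320, (cx,cy)=(0.2835,0.9590)
member 5 (2-4): L=2.6240, (cx,cy)=(1.0000,0.0000)
member 6 (3-4): L=4.6314, (cx,cy)=(0.2831,-0.9591)
member 7 (3-5): L=2.7779, (cx,cy)=(0.9882,-0.1534)
member 8 (4-5): L=4.2643, (cx,cy)=(0.3363,0.9418)
member 9 (4-6): L=3.0360, (cx,cy)=(1.0000,0.0000)
member 10 (5-6): L=4.3237, (cx,cy)=(0.3705,-0.9288)
solve A·x = −loads:
  F[0-1] = -347.5344 N (compression)
  F[0-2] = -386.8781 N (compression)
  F[1-2] = +237.9096 N (tension)
  F[1-3] = +311.1043 N (tension)
  F[2-3] = -234.8460 N (compression)
  F[2-4] = -243.6271 N (compression)
  F[3-4] = +230.7138 N (tension)
  F[3-5] = +180.4544 N (tension)
  F[4-5] = -234.9611 N (compression)
  F[4-6] = -99.3078 N (compression)
  F[5-6] = +268.0276 N (tension)
  Rx@0 = +476.9800 N
  Ry@0 = +335.6513 N
  Ry@6 = -248.9513 N

-347.534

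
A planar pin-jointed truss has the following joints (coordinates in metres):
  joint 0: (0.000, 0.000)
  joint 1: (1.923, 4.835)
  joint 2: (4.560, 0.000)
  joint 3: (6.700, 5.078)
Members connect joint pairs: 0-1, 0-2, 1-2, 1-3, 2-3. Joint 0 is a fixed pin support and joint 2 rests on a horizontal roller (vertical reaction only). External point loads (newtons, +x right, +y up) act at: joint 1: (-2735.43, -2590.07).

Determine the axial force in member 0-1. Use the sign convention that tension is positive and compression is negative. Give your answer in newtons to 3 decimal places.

N=4 nodes, M=5 members, R=3 reactions → 2N=8, M+R=8
member 0 (0-1): L=5.2034, (cx,cy)=(0.3696,0.9292)
member 1 (0-2): L=4.5600, (cx,cy)=(1.0000,0.0000)
member 2 (1-2): L=5.5074, (cx,cy)=(0.4788,-0.8779)
member 3 (1-3): L=4.7832, (cx,cy)=(0.9987,0.0508)
member 4 (2-3): L=5.5105, (cx,cy)=(0.3883,0.9215)
solve A·x = −loads:
  F[0-1] = -4733.3055 N (compression)
  F[0-2] = -986.1539 N (compression)
  F[1-2] = +2059.5764 N (tension)
  F[1-3] = -0.0000 N (compression)
  F[2-3] = -0.0000 N (compression)
  Rx@0 = +2735.4300 N
  Ry@0 = +4398.2058 N
  Ry@2 = -1808.1358 N

-4733.306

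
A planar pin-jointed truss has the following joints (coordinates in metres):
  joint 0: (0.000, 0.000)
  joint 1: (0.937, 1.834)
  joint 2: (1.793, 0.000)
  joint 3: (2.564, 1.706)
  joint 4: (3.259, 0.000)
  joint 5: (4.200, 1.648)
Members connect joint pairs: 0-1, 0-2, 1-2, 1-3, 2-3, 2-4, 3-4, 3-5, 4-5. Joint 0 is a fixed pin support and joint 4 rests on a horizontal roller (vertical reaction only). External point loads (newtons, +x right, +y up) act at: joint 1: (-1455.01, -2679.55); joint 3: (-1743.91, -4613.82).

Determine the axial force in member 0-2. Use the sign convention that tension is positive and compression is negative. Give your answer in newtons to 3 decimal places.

-836.102

N=6 nodes, M=9 members, R=3 reactions → 2N=12, M+R=12
member 0 (0-1): L=2.0595, (cx,cy)=(0.4550,0.8905)
member 1 (0-2): L=1.7930, (cx,cy)=(1.0000,0.0000)
member 2 (1-2): L=2.0239, (cx,cy)=(0.4229,-0.9062)
member 3 (1-3): L=1.6320, (cx,cy)=(0.9969,-0.0784)
member 4 (2-3): L=1.8721, (cx,cy)=(0.4118,0.9113)
member 5 (2-4): L=1.4660, (cx,cy)=(1.0000,0.0000)
member 6 (3-4): L=1.8421, (cx,cy)=(0.3773,-0.9261)
member 7 (3-5): L=1.6370, (cx,cy)=(0.9994,-0.0354)
member 8 (4-5): L=1.8977, (cx,cy)=(0.4959,0.8684)
solve A·x = −loads:
  F[0-1] = -5193.3983 N (compression)
  F[0-2] = -836.1023 N (compression)
  F[1-2] = +2310.3148 N (tension)
  F[1-3] = -1890.7555 N (compression)
  F[2-3] = -2297.3777 N (compression)
  F[2-4] = +1087.1503 N (tension)
  F[3-4] = -2881.5504 N (compression)
  F[3-5] = +0.0000 N (tension)
  F[4-5] = -0.0000 N (compression)
  Rx@0 = +3198.9200 N
  Ry@0 = +4624.7680 N
  Ry@4 = +2668.6020 N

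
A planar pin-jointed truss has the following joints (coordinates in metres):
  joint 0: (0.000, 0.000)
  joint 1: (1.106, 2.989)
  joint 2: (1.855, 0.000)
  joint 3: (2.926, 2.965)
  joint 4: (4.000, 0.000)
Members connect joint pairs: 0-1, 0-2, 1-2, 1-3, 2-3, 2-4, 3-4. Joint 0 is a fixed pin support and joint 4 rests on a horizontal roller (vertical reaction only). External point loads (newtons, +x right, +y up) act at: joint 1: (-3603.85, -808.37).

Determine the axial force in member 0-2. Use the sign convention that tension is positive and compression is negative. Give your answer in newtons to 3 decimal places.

-2390.975

N=5 nodes, M=7 members, R=3 reactions → 2N=10, M+R=10
member 0 (0-1): L=3.1871, (cx,cy)=(0.3470,0.9379)
member 1 (0-2): L=1.8550, (cx,cy)=(1.0000,0.0000)
member 2 (1-2): L=3.0814, (cx,cy)=(0.2431,-0.9700)
member 3 (1-3): L=1.8202, (cx,cy)=(0.9999,-0.0132)
member 4 (2-3): L=3.1525, (cx,cy)=(0.3397,0.9405)
member 5 (2-4): L=2.1450, (cx,cy)=(1.0000,0.0000)
member 6 (3-4): L=3.1535, (cx,cy)=(0.3406,-0.9402)
solve A·x = −loads:
  F[0-1] = -3495.0325 N (compression)
  F[0-2] = -2390.9752 N (compression)
  F[1-2] = +2521.6432 N (tension)
  F[1-3] = +1778.1937 N (tension)
  F[2-3] = -2600.6978 N (compression)
  F[2-4] = -894.5035 N (compression)
  F[3-4] = +2626.4771 N (tension)
  Rx@0 = +3603.8500 N
  Ry@0 = +3277.8326 N
  Ry@4 = -2469.4626 N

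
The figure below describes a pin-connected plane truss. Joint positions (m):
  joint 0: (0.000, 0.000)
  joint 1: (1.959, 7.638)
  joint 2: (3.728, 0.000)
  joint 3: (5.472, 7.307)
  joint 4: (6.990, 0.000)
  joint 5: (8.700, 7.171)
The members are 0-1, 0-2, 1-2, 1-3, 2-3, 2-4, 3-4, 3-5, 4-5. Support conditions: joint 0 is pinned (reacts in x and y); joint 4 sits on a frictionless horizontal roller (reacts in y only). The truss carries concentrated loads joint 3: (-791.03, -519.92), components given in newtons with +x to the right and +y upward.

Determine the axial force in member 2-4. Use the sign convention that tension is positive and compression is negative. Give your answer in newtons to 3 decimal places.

-87.231

N=6 nodes, M=9 members, R=3 reactions → 2N=12, M+R=12
member 0 (0-1): L=7.8852, (cx,cy)=(0.2484,0.9686)
member 1 (0-2): L=3.7280, (cx,cy)=(1.0000,0.0000)
member 2 (1-2): L=7.8402, (cx,cy)=(0.2256,-0.9742)
member 3 (1-3): L=3.5286, (cx,cy)=(0.9956,-0.0938)
member 4 (2-3): L=7.5122, (cx,cy)=(0.2322,0.9727)
member 5 (2-4): L=3.2620, (cx,cy)=(1.0000,0.0000)
member 6 (3-4): L=7.4630, (cx,cy)=(0.2034,-0.9791)
member 7 (3-5): L=3.2309, (cx,cy)=(0.9991,-0.0421)
member 8 (4-5): L=7.3721, (cx,cy)=(0.2320,0.9727)
solve A·x = −loads:
  F[0-1] = -970.2326 N (compression)
  F[0-2] = -549.9860 N (compression)
  F[1-2] = +1010.0443 N (tension)
  F[1-3] = -471.0199 N (compression)
  F[2-3] = -1011.6367 N (compression)
  F[2-4] = -87.2311 N (compression)
  F[3-4] = +428.8585 N (tension)
  F[3-5] = -0.0000 N (tension)
  F[4-5] = -0.0000 N (tension)
  Rx@0 = +791.0300 N
  Ry@0 = +939.8133 N
  Ry@4 = -419.8933 N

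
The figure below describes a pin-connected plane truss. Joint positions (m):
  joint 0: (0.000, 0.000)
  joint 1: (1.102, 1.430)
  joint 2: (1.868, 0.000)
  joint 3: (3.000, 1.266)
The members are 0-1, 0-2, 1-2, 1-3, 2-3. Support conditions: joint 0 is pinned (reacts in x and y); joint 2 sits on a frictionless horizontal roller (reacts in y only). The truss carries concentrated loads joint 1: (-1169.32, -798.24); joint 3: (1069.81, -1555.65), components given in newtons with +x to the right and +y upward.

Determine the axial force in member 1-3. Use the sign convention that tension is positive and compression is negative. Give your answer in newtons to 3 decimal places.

2292.825

N=4 nodes, M=5 members, R=3 reactions → 2N=8, M+R=8
member 0 (0-1): L=1.8054, (cx,cy)=(0.6104,0.7921)
member 1 (0-2): L=1.8680, (cx,cy)=(1.0000,0.0000)
member 2 (1-2): L=1.6222, (cx,cy)=(0.4722,-0.8815)
member 3 (1-3): L=1.9051, (cx,cy)=(0.9963,-0.0861)
member 4 (2-3): L=1.6983, (cx,cy)=(0.6666,0.7455)
solve A·x = −loads:
  F[0-1] = +562.1682 N (tension)
  F[0-2] = -442.6611 N (compression)
  F[1-2] = -1634.6111 N (compression)
  F[1-3] = +2292.8252 N (tension)
  F[2-3] = -1822.0637 N (compression)
  Rx@0 = +99.5100 N
  Ry@0 = -445.2868 N
  Ry@2 = +2799.1768 N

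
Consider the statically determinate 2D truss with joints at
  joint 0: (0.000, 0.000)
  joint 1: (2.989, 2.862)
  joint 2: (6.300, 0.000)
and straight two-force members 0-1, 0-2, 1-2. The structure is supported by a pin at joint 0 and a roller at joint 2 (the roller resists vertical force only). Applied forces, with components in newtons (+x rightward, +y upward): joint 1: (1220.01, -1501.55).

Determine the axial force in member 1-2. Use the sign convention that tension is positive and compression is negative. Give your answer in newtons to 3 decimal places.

-1936.908

N=3 nodes, M=3 members, R=3 reactions → 2N=6, M+R=6
member 0 (0-1): L=4.1383, (cx,cy)=(0.7223,0.6916)
member 1 (0-2): L=6.3000, (cx,cy)=(1.0000,0.0000)
member 2 (1-2): L=4.3765, (cx,cy)=(0.7565,-0.6539)
solve A·x = −loads:
  F[0-1] = -339.6708 N (compression)
  F[0-2] = +1465.3491 N (tension)
  F[1-2] = -1936.9080 N (compression)
  Rx@0 = -1220.0100 N
  Ry@0 = +234.9148 N
  Ry@2 = +1266.6352 N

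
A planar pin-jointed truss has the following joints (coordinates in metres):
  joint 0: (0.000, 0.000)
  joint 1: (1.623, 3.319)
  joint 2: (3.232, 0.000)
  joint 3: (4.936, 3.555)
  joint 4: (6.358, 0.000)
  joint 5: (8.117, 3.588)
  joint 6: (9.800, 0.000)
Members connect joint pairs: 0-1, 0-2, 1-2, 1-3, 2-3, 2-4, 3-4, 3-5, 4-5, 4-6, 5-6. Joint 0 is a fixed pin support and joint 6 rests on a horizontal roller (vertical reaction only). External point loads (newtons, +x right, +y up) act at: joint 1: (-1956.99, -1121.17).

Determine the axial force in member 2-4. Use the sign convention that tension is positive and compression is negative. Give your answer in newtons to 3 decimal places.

N=7 nodes, M=11 members, R=3 reactions → 2N=14, M+R=14
member 0 (0-1): L=3.6946, (cx,cy)=(0.4393,0.8983)
member 1 (0-2): L=3.2320, (cx,cy)=(1.0000,0.0000)
member 2 (1-2): L=3.6884, (cx,cy)=(0.4362,-0.8998)
member 3 (1-3): L=3.3214, (cx,cy)=(0.9975,0.0711)
member 4 (2-3): L=3.9423, (cx,cy)=(0.4322,0.9018)
member 5 (2-4): L=3.1260, (cx,cy)=(1.0000,0.0000)
member 6 (3-4): L=3.8289, (cx,cy)=(0.3714,-0.9285)
member 7 (3-5): L=3.1812, (cx,cy)=(0.9999,0.0104)
member 8 (4-5): L=3.9960, (cx,cy)=(0.4402,0.8979)
member 9 (4-6): L=3.4420, (cx,cy)=(1.0000,0.0000)
member 10 (5-6): L=3.9631, (cx,cy)=(0.4247,-0.9053)
solve A·x = −loads:
  F[0-1] = -1779.1304 N (compression)
  F[0-2] = -1175.4311 N (compression)
  F[1-2] = +602.4554 N (tension)
  F[1-3] = +914.9364 N (tension)
  F[2-3] = -601.1701 N (compression)
  F[2-4] = -652.7763 N (compression)
  F[3-4] = +518.9936 N (tension)
  F[3-5] = +460.0517 N (tension)
  F[4-5] = -536.6652 N (compression)
  F[4-6] = -223.7907 N (compression)
  F[5-6] = +526.9799 N (tension)
  Rx@0 = +1956.9900 N
  Ry@0 = +1598.2711 N
  Ry@6 = -477.1011 N

-652.776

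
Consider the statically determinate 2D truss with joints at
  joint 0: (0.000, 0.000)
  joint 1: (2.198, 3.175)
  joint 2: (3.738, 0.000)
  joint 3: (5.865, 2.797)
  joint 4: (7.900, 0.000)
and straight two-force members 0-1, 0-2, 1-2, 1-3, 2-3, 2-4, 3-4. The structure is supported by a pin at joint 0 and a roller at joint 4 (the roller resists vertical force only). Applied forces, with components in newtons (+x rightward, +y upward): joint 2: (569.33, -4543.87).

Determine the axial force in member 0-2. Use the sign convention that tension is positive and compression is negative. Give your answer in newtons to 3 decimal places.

2226.568

N=5 nodes, M=7 members, R=3 reactions → 2N=10, M+R=10
member 0 (0-1): L=3.8616, (cx,cy)=(0.5692,0.8222)
member 1 (0-2): L=3.7380, (cx,cy)=(1.0000,0.0000)
member 2 (1-2): L=3.5288, (cx,cy)=(0.4364,-0.8997)
member 3 (1-3): L=3.6864, (cx,cy)=(0.9947,-0.1025)
member 4 (2-3): L=3.5139, (cx,cy)=(0.6053,0.7960)
member 5 (2-4): L=4.1620, (cx,cy)=(1.0000,0.0000)
member 6 (3-4): L=3.4590, (cx,cy)=(0.5883,-0.8086)
solve A·x = −loads:
  F[0-1] = -2911.5390 N (compression)
  F[0-2] = +2226.5678 N (tension)
  F[1-2] = +3000.4921 N (tension)
  F[1-3] = -2982.4103 N (compression)
  F[2-3] = +2316.8569 N (tension)
  F[2-4] = +1564.2640 N (tension)
  F[3-4] = -2658.8370 N (compression)
  Rx@0 = -569.3300 N
  Ry@0 = +2393.8718 N
  Ry@4 = +2149.9982 N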